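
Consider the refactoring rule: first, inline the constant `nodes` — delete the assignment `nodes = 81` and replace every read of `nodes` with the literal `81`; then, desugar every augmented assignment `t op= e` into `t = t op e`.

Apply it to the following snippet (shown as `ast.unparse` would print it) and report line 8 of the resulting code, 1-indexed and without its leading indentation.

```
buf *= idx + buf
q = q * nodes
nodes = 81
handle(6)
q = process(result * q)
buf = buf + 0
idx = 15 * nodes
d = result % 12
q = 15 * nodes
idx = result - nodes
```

q = 15 * 81

Transformed code:
buf = buf * (idx + buf)
q = q * 81
handle(6)
q = process(result * q)
buf = buf + 0
idx = 15 * 81
d = result % 12
q = 15 * 81
idx = result - 81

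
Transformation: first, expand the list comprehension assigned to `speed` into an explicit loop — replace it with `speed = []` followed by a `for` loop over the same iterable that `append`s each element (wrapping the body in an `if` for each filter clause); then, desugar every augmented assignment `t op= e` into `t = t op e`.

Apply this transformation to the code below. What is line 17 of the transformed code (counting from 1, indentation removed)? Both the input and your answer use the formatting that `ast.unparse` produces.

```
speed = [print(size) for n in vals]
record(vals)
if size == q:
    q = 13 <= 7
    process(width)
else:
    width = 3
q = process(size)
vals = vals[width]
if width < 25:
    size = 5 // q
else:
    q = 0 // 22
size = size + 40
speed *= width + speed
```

speed = speed * (width + speed)

Transformed code:
speed = []
for n in vals:
    speed.append(print(size))
record(vals)
if size == q:
    q = 13 <= 7
    process(width)
else:
    width = 3
q = process(size)
vals = vals[width]
if width < 25:
    size = 5 // q
else:
    q = 0 // 22
size = size + 40
speed = speed * (width + speed)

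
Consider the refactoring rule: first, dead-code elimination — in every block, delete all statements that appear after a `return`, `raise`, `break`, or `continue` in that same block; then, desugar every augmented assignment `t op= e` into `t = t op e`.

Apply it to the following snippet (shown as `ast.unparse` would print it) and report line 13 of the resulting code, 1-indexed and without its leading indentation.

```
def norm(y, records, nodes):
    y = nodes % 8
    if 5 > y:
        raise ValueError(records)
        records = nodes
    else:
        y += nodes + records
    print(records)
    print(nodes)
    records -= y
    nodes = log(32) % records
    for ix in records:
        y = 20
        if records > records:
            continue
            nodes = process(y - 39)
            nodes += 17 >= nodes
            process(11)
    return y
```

Transformed code:
def norm(y, records, nodes):
    y = nodes % 8
    if 5 > y:
        raise ValueError(records)
    else:
        y = y + (nodes + records)
    print(records)
    print(nodes)
    records = records - y
    nodes = log(32) % records
    for ix in records:
        y = 20
        if records > records:
            continue
    return y

if records > records:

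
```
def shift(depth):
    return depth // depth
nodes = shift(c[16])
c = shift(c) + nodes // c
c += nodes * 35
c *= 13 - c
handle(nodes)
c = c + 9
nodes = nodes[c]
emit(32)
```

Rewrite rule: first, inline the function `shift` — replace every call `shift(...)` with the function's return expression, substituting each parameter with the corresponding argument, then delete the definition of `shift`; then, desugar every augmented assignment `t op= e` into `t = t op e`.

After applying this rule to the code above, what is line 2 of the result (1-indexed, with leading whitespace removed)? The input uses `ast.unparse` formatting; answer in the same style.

Transformed code:
nodes = c[16] // c[16]
c = c // c + nodes // c
c = c + nodes * 35
c = c * (13 - c)
handle(nodes)
c = c + 9
nodes = nodes[c]
emit(32)

c = c // c + nodes // c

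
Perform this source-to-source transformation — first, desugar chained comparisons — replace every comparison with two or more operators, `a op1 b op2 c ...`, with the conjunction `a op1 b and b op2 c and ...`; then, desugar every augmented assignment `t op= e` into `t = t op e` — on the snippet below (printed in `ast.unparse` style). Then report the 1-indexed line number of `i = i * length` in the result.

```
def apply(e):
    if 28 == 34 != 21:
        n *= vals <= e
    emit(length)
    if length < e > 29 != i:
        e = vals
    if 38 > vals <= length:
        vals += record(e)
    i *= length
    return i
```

Transformed code:
def apply(e):
    if 28 == 34 and 34 != 21:
        n = n * (vals <= e)
    emit(length)
    if length < e and e > 29 and (29 != i):
        e = vals
    if 38 > vals and vals <= length:
        vals = vals + record(e)
    i = i * length
    return i

9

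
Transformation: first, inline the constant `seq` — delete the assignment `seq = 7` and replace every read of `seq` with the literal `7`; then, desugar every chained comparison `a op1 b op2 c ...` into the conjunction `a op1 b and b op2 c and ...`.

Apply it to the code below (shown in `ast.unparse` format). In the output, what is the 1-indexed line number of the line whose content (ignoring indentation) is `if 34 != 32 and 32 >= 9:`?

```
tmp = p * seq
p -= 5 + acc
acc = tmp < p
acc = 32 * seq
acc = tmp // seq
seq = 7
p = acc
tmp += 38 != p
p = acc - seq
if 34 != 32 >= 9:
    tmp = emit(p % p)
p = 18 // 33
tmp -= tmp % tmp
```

9

Transformed code:
tmp = p * 7
p -= 5 + acc
acc = tmp < p
acc = 32 * 7
acc = tmp // 7
p = acc
tmp += 38 != p
p = acc - 7
if 34 != 32 and 32 >= 9:
    tmp = emit(p % p)
p = 18 // 33
tmp -= tmp % tmp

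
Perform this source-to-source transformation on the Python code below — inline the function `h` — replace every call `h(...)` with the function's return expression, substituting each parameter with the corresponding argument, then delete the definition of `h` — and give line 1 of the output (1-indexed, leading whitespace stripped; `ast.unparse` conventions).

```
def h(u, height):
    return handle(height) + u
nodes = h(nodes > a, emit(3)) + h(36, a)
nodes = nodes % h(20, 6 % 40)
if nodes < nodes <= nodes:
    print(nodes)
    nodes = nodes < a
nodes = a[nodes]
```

Transformed code:
nodes = handle(emit(3)) + (nodes > a) + (handle(a) + 36)
nodes = nodes % (handle(6 % 40) + 20)
if nodes < nodes <= nodes:
    print(nodes)
    nodes = nodes < a
nodes = a[nodes]

nodes = handle(emit(3)) + (nodes > a) + (handle(a) + 36)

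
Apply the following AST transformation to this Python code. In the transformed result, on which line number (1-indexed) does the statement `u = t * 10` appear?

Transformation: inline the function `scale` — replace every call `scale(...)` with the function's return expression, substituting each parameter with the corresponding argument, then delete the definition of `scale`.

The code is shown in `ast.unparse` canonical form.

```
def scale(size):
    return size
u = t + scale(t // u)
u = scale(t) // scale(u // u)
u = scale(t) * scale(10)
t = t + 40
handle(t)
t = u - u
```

3

Transformed code:
u = t + t // u
u = t // (u // u)
u = t * 10
t = t + 40
handle(t)
t = u - u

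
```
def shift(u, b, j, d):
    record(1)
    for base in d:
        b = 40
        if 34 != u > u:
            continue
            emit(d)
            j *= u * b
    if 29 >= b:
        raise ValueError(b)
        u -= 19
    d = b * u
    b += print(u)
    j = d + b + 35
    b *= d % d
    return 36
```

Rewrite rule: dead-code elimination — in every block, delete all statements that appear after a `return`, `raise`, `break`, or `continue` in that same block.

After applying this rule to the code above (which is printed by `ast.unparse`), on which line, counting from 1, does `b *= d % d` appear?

Transformed code:
def shift(u, b, j, d):
    record(1)
    for base in d:
        b = 40
        if 34 != u > u:
            continue
    if 29 >= b:
        raise ValueError(b)
    d = b * u
    b += print(u)
    j = d + b + 35
    b *= d % d
    return 36

12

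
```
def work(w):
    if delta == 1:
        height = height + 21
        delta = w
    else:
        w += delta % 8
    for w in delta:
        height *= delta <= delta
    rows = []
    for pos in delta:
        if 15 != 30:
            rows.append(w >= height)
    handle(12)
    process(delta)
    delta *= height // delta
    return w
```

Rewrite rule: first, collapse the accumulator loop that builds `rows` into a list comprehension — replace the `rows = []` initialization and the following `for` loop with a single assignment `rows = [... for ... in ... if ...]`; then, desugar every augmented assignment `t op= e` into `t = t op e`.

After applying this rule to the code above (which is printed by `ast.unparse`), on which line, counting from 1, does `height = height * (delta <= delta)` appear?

Transformed code:
def work(w):
    if delta == 1:
        height = height + 21
        delta = w
    else:
        w = w + delta % 8
    for w in delta:
        height = height * (delta <= delta)
    rows = [w >= height for pos in delta if 15 != 30]
    handle(12)
    process(delta)
    delta = delta * (height // delta)
    return w

8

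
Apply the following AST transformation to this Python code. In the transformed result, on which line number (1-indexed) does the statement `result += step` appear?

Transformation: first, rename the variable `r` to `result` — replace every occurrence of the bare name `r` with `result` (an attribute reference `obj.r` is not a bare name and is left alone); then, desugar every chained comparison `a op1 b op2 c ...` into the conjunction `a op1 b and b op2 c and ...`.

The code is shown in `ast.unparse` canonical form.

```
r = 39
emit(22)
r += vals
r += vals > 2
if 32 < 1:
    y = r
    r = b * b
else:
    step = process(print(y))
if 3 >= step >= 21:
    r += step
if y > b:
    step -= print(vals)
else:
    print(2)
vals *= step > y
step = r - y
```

Transformed code:
result = 39
emit(22)
result += vals
result += vals > 2
if 32 < 1:
    y = result
    result = b * b
else:
    step = process(print(y))
if 3 >= step and step >= 21:
    result += step
if y > b:
    step -= print(vals)
else:
    print(2)
vals *= step > y
step = result - y

11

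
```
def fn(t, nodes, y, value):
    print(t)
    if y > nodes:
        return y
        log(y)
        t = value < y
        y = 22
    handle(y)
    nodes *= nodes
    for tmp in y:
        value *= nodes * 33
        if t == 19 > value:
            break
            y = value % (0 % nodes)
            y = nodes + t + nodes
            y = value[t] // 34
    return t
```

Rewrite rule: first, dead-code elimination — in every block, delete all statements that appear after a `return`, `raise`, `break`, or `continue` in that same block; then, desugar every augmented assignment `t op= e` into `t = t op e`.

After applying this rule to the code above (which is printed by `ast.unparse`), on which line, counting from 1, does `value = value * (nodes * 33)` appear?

Transformed code:
def fn(t, nodes, y, value):
    print(t)
    if y > nodes:
        return y
    handle(y)
    nodes = nodes * nodes
    for tmp in y:
        value = value * (nodes * 33)
        if t == 19 > value:
            break
    return t

8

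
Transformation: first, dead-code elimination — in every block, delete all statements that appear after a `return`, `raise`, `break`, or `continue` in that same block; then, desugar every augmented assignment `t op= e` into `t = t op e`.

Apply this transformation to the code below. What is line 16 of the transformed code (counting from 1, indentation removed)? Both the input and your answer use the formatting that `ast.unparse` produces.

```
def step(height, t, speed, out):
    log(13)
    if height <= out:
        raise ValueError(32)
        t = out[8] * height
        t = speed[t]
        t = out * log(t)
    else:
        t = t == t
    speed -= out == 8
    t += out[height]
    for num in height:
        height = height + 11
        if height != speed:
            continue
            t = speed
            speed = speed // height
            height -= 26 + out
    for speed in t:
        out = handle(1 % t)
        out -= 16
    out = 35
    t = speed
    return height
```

Transformed code:
def step(height, t, speed, out):
    log(13)
    if height <= out:
        raise ValueError(32)
    else:
        t = t == t
    speed = speed - (out == 8)
    t = t + out[height]
    for num in height:
        height = height + 11
        if height != speed:
            continue
    for speed in t:
        out = handle(1 % t)
        out = out - 16
    out = 35
    t = speed
    return height

out = 35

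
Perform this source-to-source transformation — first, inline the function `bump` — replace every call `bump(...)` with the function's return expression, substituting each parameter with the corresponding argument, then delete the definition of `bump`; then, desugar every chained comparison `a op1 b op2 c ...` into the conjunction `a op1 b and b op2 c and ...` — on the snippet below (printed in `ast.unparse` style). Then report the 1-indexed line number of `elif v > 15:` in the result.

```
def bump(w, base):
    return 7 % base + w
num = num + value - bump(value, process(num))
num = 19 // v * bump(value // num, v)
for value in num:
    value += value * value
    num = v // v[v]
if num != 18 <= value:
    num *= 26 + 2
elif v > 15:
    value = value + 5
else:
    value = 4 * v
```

8

Transformed code:
num = num + value - (7 % process(num) + value)
num = 19 // v * (7 % v + value // num)
for value in num:
    value += value * value
    num = v // v[v]
if num != 18 and 18 <= value:
    num *= 26 + 2
elif v > 15:
    value = value + 5
else:
    value = 4 * v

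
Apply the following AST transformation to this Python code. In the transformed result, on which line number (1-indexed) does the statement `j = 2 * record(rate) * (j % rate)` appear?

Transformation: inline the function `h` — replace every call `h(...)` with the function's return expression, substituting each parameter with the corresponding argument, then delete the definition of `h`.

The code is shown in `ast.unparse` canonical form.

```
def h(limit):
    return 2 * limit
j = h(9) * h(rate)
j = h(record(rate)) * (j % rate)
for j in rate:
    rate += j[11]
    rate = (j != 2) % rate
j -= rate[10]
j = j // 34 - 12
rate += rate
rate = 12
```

2

Transformed code:
j = 2 * 9 * (2 * rate)
j = 2 * record(rate) * (j % rate)
for j in rate:
    rate += j[11]
    rate = (j != 2) % rate
j -= rate[10]
j = j // 34 - 12
rate += rate
rate = 12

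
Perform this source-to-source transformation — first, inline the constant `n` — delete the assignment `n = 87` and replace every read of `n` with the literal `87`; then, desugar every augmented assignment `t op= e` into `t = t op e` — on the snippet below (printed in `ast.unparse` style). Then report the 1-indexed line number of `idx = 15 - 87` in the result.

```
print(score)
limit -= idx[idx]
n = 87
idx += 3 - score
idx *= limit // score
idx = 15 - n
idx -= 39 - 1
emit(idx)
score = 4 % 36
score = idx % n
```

5

Transformed code:
print(score)
limit = limit - idx[idx]
idx = idx + (3 - score)
idx = idx * (limit // score)
idx = 15 - 87
idx = idx - (39 - 1)
emit(idx)
score = 4 % 36
score = idx % 87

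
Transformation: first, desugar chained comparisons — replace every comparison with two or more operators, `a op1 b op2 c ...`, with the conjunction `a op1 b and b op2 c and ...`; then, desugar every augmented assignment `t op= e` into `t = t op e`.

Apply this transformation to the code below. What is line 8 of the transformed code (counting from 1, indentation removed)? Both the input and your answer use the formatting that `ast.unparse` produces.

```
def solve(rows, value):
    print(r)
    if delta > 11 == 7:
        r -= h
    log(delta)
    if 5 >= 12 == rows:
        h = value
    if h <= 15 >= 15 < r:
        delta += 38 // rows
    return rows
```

if h <= 15 and 15 >= 15 and (15 < r):

Transformed code:
def solve(rows, value):
    print(r)
    if delta > 11 and 11 == 7:
        r = r - h
    log(delta)
    if 5 >= 12 and 12 == rows:
        h = value
    if h <= 15 and 15 >= 15 and (15 < r):
        delta = delta + 38 // rows
    return rows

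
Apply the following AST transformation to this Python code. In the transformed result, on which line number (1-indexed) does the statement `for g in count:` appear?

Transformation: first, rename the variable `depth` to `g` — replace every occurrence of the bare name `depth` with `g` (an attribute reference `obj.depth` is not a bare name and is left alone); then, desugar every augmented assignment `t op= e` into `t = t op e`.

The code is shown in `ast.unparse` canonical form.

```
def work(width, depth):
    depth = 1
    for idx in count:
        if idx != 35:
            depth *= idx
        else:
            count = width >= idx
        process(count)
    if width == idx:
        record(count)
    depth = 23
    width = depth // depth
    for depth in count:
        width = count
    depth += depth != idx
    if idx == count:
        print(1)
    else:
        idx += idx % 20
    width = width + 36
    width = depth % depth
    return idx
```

13

Transformed code:
def work(width, g):
    g = 1
    for idx in count:
        if idx != 35:
            g = g * idx
        else:
            count = width >= idx
        process(count)
    if width == idx:
        record(count)
    g = 23
    width = g // g
    for g in count:
        width = count
    g = g + (g != idx)
    if idx == count:
        print(1)
    else:
        idx = idx + idx % 20
    width = width + 36
    width = g % g
    return idx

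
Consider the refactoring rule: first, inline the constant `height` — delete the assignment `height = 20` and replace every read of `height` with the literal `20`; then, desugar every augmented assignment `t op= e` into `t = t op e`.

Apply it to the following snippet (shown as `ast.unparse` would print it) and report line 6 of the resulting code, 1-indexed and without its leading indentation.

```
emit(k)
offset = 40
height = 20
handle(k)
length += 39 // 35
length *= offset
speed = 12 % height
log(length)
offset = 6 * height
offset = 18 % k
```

speed = 12 % 20

Transformed code:
emit(k)
offset = 40
handle(k)
length = length + 39 // 35
length = length * offset
speed = 12 % 20
log(length)
offset = 6 * 20
offset = 18 % k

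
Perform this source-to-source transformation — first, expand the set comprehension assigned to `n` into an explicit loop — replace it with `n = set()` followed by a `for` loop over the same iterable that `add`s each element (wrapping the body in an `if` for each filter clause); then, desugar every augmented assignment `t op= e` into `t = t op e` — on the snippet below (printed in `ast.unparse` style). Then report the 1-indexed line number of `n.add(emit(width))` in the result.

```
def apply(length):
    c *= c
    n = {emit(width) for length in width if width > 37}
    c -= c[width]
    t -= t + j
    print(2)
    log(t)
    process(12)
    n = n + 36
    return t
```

6

Transformed code:
def apply(length):
    c = c * c
    n = set()
    for length in width:
        if width > 37:
            n.add(emit(width))
    c = c - c[width]
    t = t - (t + j)
    print(2)
    log(t)
    process(12)
    n = n + 36
    return t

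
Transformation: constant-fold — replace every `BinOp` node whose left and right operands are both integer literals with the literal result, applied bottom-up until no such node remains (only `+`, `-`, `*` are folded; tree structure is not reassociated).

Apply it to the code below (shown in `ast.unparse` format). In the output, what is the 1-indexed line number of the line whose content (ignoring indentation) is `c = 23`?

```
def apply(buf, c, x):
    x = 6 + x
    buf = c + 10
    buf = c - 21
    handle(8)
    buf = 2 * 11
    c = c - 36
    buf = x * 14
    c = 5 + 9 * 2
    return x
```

Transformed code:
def apply(buf, c, x):
    x = 6 + x
    buf = c + 10
    buf = c - 21
    handle(8)
    buf = 22
    c = c - 36
    buf = x * 14
    c = 23
    return x

9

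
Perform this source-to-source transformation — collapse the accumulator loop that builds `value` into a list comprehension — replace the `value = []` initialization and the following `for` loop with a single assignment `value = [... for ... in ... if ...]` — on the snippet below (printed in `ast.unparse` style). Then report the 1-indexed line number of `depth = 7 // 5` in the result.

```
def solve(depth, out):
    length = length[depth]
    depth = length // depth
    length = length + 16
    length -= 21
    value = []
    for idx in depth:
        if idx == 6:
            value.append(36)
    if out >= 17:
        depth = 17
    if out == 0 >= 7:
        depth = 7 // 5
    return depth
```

10

Transformed code:
def solve(depth, out):
    length = length[depth]
    depth = length // depth
    length = length + 16
    length -= 21
    value = [36 for idx in depth if idx == 6]
    if out >= 17:
        depth = 17
    if out == 0 >= 7:
        depth = 7 // 5
    return depth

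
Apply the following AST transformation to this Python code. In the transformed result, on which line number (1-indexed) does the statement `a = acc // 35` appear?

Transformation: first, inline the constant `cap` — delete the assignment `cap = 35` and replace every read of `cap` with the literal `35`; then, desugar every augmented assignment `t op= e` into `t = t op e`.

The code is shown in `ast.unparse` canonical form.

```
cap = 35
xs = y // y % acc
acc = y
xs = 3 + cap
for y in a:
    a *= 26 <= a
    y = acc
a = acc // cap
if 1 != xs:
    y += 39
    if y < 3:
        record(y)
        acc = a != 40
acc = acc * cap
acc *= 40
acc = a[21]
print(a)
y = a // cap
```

Transformed code:
xs = y // y % acc
acc = y
xs = 3 + 35
for y in a:
    a = a * (26 <= a)
    y = acc
a = acc // 35
if 1 != xs:
    y = y + 39
    if y < 3:
        record(y)
        acc = a != 40
acc = acc * 35
acc = acc * 40
acc = a[21]
print(a)
y = a // 35

7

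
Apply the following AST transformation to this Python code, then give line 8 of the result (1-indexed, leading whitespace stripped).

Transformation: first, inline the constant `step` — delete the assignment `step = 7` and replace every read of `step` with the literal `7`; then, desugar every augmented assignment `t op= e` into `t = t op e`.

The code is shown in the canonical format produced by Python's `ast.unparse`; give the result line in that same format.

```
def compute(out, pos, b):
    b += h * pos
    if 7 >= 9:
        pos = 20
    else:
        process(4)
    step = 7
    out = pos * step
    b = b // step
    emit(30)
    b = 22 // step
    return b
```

Transformed code:
def compute(out, pos, b):
    b = b + h * pos
    if 7 >= 9:
        pos = 20
    else:
        process(4)
    out = pos * 7
    b = b // 7
    emit(30)
    b = 22 // 7
    return b

b = b // 7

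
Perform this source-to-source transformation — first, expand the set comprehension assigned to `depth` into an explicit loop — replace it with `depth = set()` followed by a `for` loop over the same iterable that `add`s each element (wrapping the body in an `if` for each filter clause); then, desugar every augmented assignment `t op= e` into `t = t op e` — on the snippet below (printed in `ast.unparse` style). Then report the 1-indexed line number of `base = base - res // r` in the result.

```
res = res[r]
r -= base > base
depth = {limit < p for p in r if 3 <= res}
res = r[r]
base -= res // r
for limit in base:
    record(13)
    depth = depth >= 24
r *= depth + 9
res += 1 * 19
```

Transformed code:
res = res[r]
r = r - (base > base)
depth = set()
for p in r:
    if 3 <= res:
        depth.add(limit < p)
res = r[r]
base = base - res // r
for limit in base:
    record(13)
    depth = depth >= 24
r = r * (depth + 9)
res = res + 1 * 19

8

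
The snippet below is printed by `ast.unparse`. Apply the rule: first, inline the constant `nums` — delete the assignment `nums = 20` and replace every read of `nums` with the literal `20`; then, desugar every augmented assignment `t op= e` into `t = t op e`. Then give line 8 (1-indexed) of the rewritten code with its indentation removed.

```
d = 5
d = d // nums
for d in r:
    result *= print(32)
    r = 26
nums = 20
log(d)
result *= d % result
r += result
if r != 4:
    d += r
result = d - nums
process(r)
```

r = r + result

Transformed code:
d = 5
d = d // 20
for d in r:
    result = result * print(32)
    r = 26
log(d)
result = result * (d % result)
r = r + result
if r != 4:
    d = d + r
result = d - 20
process(r)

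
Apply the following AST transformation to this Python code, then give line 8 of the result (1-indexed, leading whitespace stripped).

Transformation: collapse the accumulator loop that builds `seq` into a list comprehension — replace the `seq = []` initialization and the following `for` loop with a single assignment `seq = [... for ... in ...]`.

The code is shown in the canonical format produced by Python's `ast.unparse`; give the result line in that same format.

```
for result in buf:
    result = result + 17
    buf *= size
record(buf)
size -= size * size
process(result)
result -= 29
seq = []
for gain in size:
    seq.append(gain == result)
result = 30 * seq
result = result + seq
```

Transformed code:
for result in buf:
    result = result + 17
    buf *= size
record(buf)
size -= size * size
process(result)
result -= 29
seq = [gain == result for gain in size]
result = 30 * seq
result = result + seq

seq = [gain == result for gain in size]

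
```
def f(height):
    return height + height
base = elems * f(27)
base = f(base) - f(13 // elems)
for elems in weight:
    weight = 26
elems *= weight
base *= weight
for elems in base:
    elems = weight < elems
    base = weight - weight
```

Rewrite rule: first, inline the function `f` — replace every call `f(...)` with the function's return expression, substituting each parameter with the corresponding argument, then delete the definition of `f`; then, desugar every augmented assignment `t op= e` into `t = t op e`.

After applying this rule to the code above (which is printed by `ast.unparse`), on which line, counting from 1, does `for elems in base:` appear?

7

Transformed code:
base = elems * (27 + 27)
base = base + base - (13 // elems + 13 // elems)
for elems in weight:
    weight = 26
elems = elems * weight
base = base * weight
for elems in base:
    elems = weight < elems
    base = weight - weight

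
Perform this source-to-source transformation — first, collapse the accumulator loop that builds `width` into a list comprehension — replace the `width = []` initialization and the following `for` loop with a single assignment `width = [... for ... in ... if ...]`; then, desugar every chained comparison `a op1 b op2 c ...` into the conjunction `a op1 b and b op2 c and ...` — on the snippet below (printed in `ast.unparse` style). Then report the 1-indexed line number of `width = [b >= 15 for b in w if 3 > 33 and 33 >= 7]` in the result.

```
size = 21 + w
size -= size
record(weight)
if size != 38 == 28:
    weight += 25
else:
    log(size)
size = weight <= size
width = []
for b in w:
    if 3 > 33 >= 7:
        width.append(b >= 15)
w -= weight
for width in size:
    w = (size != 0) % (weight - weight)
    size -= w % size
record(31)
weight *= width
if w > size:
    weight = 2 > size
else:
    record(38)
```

9

Transformed code:
size = 21 + w
size -= size
record(weight)
if size != 38 and 38 == 28:
    weight += 25
else:
    log(size)
size = weight <= size
width = [b >= 15 for b in w if 3 > 33 and 33 >= 7]
w -= weight
for width in size:
    w = (size != 0) % (weight - weight)
    size -= w % size
record(31)
weight *= width
if w > size:
    weight = 2 > size
else:
    record(38)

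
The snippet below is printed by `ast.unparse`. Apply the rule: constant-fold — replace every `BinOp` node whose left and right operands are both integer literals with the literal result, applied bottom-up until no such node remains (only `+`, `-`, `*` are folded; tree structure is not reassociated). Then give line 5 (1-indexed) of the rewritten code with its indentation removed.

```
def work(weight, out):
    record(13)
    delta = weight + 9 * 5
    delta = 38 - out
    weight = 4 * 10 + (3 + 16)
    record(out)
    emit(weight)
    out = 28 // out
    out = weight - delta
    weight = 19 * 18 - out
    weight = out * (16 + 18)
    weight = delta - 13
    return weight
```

Transformed code:
def work(weight, out):
    record(13)
    delta = weight + 45
    delta = 38 - out
    weight = 59
    record(out)
    emit(weight)
    out = 28 // out
    out = weight - delta
    weight = 342 - out
    weight = out * 34
    weight = delta - 13
    return weight

weight = 59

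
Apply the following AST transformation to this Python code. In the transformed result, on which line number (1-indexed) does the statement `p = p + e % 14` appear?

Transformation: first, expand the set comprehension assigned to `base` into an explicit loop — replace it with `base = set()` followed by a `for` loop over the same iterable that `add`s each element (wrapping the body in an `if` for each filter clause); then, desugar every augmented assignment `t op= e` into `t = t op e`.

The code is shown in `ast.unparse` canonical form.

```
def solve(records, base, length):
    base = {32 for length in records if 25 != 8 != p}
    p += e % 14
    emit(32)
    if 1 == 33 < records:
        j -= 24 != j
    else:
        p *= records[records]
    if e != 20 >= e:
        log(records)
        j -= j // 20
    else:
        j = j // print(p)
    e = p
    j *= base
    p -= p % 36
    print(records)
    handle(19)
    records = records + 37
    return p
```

6

Transformed code:
def solve(records, base, length):
    base = set()
    for length in records:
        if 25 != 8 != p:
            base.add(32)
    p = p + e % 14
    emit(32)
    if 1 == 33 < records:
        j = j - (24 != j)
    else:
        p = p * records[records]
    if e != 20 >= e:
        log(records)
        j = j - j // 20
    else:
        j = j // print(p)
    e = p
    j = j * base
    p = p - p % 36
    print(records)
    handle(19)
    records = records + 37
    return p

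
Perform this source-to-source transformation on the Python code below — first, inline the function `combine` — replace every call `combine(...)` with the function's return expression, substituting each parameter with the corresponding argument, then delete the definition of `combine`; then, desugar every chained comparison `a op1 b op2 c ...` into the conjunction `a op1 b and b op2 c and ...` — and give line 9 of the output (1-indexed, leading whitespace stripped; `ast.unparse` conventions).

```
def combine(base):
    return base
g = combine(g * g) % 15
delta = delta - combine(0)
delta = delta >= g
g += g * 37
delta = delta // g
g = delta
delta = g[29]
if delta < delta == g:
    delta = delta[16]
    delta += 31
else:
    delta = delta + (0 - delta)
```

delta = delta[16]

Transformed code:
g = g * g % 15
delta = delta - 0
delta = delta >= g
g += g * 37
delta = delta // g
g = delta
delta = g[29]
if delta < delta and delta == g:
    delta = delta[16]
    delta += 31
else:
    delta = delta + (0 - delta)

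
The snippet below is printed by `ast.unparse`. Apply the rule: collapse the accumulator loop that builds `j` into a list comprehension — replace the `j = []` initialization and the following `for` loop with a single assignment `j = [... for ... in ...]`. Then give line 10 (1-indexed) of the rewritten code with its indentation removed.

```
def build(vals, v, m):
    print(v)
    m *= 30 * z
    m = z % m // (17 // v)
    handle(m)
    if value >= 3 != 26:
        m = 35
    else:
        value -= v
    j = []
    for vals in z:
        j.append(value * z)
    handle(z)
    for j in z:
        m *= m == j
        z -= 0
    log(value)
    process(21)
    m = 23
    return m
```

Transformed code:
def build(vals, v, m):
    print(v)
    m *= 30 * z
    m = z % m // (17 // v)
    handle(m)
    if value >= 3 != 26:
        m = 35
    else:
        value -= v
    j = [value * z for vals in z]
    handle(z)
    for j in z:
        m *= m == j
        z -= 0
    log(value)
    process(21)
    m = 23
    return m

j = [value * z for vals in z]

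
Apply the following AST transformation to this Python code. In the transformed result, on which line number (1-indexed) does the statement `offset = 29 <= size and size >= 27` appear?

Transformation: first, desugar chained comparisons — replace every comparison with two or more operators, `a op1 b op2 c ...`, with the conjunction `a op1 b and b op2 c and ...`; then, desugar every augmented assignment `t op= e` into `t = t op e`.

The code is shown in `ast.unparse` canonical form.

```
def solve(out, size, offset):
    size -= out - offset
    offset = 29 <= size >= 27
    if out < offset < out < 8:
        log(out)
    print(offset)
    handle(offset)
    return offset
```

Transformed code:
def solve(out, size, offset):
    size = size - (out - offset)
    offset = 29 <= size and size >= 27
    if out < offset and offset < out and (out < 8):
        log(out)
    print(offset)
    handle(offset)
    return offset

3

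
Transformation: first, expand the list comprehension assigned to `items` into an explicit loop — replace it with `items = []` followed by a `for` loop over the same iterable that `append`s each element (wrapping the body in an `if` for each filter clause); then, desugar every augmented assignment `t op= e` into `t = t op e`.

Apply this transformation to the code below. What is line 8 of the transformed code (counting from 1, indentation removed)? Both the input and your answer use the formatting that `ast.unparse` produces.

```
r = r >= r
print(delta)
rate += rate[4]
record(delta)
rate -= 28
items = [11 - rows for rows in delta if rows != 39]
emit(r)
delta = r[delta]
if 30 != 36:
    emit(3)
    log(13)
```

Transformed code:
r = r >= r
print(delta)
rate = rate + rate[4]
record(delta)
rate = rate - 28
items = []
for rows in delta:
    if rows != 39:
        items.append(11 - rows)
emit(r)
delta = r[delta]
if 30 != 36:
    emit(3)
    log(13)

if rows != 39:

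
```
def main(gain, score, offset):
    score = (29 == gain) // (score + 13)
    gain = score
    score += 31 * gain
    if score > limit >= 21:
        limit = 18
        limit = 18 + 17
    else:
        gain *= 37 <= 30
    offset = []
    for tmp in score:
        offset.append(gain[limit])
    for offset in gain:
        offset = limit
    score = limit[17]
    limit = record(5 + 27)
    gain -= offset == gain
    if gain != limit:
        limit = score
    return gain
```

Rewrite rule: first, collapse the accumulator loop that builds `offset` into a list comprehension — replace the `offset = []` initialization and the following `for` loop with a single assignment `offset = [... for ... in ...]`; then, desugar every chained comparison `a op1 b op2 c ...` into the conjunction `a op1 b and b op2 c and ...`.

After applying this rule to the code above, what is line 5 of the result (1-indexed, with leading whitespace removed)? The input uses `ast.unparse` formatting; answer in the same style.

if score > limit and limit >= 21:

Transformed code:
def main(gain, score, offset):
    score = (29 == gain) // (score + 13)
    gain = score
    score += 31 * gain
    if score > limit and limit >= 21:
        limit = 18
        limit = 18 + 17
    else:
        gain *= 37 <= 30
    offset = [gain[limit] for tmp in score]
    for offset in gain:
        offset = limit
    score = limit[17]
    limit = record(5 + 27)
    gain -= offset == gain
    if gain != limit:
        limit = score
    return gain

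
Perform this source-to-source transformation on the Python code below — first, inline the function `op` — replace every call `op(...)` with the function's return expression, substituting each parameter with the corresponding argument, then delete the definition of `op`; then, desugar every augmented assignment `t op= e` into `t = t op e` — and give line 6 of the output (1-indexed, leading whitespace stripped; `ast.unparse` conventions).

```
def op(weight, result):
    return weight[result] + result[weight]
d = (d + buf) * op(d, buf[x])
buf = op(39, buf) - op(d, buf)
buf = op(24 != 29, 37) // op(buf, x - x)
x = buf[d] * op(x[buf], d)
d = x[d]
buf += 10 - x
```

buf = buf + (10 - x)

Transformed code:
d = (d + buf) * (d[buf[x]] + buf[x][d])
buf = 39[buf] + buf[39] - (d[buf] + buf[d])
buf = ((24 != 29)[37] + 37[24 != 29]) // (buf[x - x] + (x - x)[buf])
x = buf[d] * (x[buf][d] + d[x[buf]])
d = x[d]
buf = buf + (10 - x)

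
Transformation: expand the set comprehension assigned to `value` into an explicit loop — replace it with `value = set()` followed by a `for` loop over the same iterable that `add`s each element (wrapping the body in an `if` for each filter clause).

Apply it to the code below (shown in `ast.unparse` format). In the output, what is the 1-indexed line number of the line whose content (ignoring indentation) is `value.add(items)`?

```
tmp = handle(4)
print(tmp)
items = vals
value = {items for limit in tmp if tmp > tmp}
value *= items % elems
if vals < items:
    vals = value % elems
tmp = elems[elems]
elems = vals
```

Transformed code:
tmp = handle(4)
print(tmp)
items = vals
value = set()
for limit in tmp:
    if tmp > tmp:
        value.add(items)
value *= items % elems
if vals < items:
    vals = value % elems
tmp = elems[elems]
elems = vals

7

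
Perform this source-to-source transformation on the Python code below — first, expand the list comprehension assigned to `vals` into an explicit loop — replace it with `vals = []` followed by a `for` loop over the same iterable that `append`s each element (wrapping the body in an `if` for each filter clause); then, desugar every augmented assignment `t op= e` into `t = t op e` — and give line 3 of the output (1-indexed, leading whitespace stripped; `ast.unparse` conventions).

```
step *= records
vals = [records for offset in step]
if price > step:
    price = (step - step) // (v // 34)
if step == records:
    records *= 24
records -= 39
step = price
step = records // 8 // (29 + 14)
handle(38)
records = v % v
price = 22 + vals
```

for offset in step:

Transformed code:
step = step * records
vals = []
for offset in step:
    vals.append(records)
if price > step:
    price = (step - step) // (v // 34)
if step == records:
    records = records * 24
records = records - 39
step = price
step = records // 8 // (29 + 14)
handle(38)
records = v % v
price = 22 + vals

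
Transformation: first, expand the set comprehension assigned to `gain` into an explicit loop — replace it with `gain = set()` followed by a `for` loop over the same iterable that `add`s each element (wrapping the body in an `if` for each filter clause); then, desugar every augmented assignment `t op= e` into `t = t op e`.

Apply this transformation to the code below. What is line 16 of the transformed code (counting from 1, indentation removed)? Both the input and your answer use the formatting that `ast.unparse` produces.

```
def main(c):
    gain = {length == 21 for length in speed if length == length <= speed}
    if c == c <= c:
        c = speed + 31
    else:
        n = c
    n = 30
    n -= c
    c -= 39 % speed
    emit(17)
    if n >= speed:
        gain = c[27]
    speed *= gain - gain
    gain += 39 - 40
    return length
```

Transformed code:
def main(c):
    gain = set()
    for length in speed:
        if length == length <= speed:
            gain.add(length == 21)
    if c == c <= c:
        c = speed + 31
    else:
        n = c
    n = 30
    n = n - c
    c = c - 39 % speed
    emit(17)
    if n >= speed:
        gain = c[27]
    speed = speed * (gain - gain)
    gain = gain + (39 - 40)
    return length

speed = speed * (gain - gain)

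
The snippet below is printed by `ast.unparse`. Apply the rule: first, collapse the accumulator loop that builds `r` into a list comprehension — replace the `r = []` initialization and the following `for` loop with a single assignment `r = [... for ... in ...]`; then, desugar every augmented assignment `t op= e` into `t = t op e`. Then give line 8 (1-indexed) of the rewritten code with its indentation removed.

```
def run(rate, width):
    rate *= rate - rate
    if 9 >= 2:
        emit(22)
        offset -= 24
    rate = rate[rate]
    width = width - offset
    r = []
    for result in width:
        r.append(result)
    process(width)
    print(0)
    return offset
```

r = [result for result in width]

Transformed code:
def run(rate, width):
    rate = rate * (rate - rate)
    if 9 >= 2:
        emit(22)
        offset = offset - 24
    rate = rate[rate]
    width = width - offset
    r = [result for result in width]
    process(width)
    print(0)
    return offset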